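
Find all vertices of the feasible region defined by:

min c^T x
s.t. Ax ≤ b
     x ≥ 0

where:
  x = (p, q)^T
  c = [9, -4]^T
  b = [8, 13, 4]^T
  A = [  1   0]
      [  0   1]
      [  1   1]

(0, 0), (4, 0), (0, 4)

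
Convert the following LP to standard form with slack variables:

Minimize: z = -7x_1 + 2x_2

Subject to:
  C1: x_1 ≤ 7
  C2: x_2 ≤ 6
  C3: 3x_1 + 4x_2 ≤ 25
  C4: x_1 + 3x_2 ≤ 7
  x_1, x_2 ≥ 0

min z = -7x_1 + 2x_2

s.t.
  x_1 + s1 = 7
  x_2 + s2 = 6
  3x_1 + 4x_2 + s3 = 25
  x_1 + 3x_2 + s4 = 7
  x_1, x_2, s1, s2, s3, s4 ≥ 0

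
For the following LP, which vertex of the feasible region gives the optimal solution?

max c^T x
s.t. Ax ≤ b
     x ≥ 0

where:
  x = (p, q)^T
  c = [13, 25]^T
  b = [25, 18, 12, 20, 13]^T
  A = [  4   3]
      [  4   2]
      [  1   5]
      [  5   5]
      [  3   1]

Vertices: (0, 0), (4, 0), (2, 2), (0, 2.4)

Evaluate the objective at each vertex of the feasible region:
  z(0, 0) = 0
  z(4, 0) = 52
  z(2, 2) = 76  ←
  z(0, 2.4) = 60
The maximum is at p = 2, q = 2.

(2, 2)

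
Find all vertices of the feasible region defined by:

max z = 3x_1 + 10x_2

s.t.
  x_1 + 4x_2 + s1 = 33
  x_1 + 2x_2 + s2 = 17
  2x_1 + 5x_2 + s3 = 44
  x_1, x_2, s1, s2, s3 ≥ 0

(0, 0), (17, 0), (1, 8), (0, 8.25)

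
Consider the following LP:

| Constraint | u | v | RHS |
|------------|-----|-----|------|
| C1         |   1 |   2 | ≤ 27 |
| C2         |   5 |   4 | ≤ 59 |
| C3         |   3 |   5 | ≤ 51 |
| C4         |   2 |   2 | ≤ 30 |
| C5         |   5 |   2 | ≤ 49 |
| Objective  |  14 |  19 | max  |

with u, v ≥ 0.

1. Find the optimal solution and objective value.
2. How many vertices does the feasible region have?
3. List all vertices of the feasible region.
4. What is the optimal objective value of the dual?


1. u = 7, v = 6, z = 212
2. 5
3. (0, 0), (9.8, 0), (7.8, 5), (7, 6), (0, 10.2)
4. 212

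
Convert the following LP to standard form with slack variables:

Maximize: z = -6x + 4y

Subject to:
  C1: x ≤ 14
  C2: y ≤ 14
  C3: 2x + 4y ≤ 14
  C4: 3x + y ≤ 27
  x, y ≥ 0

max z = -6x + 4y

s.t.
  x + s1 = 14
  y + s2 = 14
  2x + 4y + s3 = 14
  3x + y + s4 = 27
  x, y, s1, s2, s3, s4 ≥ 0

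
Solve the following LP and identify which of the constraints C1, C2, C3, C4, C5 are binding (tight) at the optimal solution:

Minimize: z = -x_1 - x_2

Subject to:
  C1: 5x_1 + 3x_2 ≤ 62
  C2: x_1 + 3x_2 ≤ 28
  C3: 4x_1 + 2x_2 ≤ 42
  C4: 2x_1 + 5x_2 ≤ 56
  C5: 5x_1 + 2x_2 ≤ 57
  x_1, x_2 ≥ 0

At x_1 = 7, x_2 = 7, compute slack b - a·x for each constraint:
  C1: 62 − 56 = 6  (slack)
  C2: 28 − 28 = 0  (binding)
  C3: 42 − 42 = 0  (binding)
  C4: 56 − 49 = 7  (slack)
  C5: 57 − 49 = 8  (slack)

Optimal: x_1 = 7, x_2 = 7
Binding: C2, C3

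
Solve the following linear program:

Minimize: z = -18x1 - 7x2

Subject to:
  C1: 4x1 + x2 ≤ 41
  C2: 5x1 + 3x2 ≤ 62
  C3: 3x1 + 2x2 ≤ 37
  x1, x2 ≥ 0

Evaluate the objective at each vertex of the feasible region:
  z(0, 0) = 0
  z(10.25, 0) = -184.5
  z(9, 5) = -197  ←
  z(0, 18.5) = -129.5
The minimum is at x1 = 9, x2 = 5.

x1 = 9, x2 = 5, z = -197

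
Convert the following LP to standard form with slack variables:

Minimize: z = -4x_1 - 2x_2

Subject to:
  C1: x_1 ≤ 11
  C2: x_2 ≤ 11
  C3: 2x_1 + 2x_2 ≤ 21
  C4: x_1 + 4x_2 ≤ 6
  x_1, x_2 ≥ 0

min z = -4x_1 - 2x_2

s.t.
  x_1 + s1 = 11
  x_2 + s2 = 11
  2x_1 + 2x_2 + s3 = 21
  x_1 + 4x_2 + s4 = 6
  x_1, x_2, s1, s2, s3, s4 ≥ 0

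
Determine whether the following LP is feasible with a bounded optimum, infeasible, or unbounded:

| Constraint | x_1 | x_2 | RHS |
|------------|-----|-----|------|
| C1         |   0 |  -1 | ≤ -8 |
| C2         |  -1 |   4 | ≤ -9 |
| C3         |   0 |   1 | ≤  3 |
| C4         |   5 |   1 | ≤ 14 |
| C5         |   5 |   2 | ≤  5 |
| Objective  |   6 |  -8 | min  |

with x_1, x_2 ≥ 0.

Infeasible (no feasible solution exists)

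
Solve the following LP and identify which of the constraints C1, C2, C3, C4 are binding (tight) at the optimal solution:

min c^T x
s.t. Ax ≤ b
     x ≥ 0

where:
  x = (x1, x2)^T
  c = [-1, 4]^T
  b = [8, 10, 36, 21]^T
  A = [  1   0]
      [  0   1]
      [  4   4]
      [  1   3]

At x1 = 8, x2 = 0, compute slack b - a·x for each constraint:
  C1: 8 − 8 = 0  (binding)
  C2: 10 − 0 = 10  (slack)
  C3: 36 − 32 = 4  (slack)
  C4: 21 − 8 = 13  (slack)

Optimal: x1 = 8, x2 = 0
Binding: C1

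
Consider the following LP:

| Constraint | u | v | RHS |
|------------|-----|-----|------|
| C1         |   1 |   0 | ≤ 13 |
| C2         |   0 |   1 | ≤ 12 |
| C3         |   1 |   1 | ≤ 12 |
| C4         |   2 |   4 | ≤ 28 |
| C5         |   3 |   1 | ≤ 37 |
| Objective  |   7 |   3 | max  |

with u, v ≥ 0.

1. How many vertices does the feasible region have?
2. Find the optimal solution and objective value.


1. 4
2. u = 12, v = 0, z = 84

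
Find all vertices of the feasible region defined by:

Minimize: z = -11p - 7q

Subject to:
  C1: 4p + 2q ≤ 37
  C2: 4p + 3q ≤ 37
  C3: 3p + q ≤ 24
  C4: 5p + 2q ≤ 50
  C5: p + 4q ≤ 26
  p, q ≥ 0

(0, 0), (8, 0), (7, 3), (5.385, 5.154), (0, 6.5)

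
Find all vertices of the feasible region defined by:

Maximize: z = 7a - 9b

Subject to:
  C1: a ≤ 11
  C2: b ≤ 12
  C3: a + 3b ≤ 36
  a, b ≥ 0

(0, 0), (11, 0), (11, 8.333), (0, 12)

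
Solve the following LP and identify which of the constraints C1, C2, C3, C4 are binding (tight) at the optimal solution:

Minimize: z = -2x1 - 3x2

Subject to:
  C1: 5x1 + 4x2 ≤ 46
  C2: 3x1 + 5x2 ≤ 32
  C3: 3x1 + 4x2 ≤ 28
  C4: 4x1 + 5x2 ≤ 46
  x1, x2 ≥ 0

At x1 = 4, x2 = 4, compute slack b - a·x for each constraint:
  C1: 46 − 36 = 10  (slack)
  C2: 32 − 32 = 0  (binding)
  C3: 28 − 28 = 0  (binding)
  C4: 46 − 36 = 10  (slack)

Optimal: x1 = 4, x2 = 4
Binding: C2, C3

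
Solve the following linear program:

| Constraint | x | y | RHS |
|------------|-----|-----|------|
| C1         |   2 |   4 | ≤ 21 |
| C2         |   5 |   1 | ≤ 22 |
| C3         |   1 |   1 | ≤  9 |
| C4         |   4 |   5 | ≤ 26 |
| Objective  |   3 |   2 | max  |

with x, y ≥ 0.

Evaluate the objective at each vertex of the feasible region:
  z(0, 0) = 0
  z(4.4, 0) = 13.2
  z(4, 2) = 16  ←
  z(0, 5.2) = 10.4
The maximum is at x = 4, y = 2.

x = 4, y = 2, z = 16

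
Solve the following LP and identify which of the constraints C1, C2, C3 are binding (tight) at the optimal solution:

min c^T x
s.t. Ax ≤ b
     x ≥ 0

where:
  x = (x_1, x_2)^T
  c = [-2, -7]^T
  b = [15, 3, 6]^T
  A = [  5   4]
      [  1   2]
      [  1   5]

At x_1 = 1, x_2 = 1, compute slack b - a·x for each constraint:
  C1: 15 − 9 = 6  (slack)
  C2: 3 − 3 = 0  (binding)
  C3: 6 − 6 = 0  (binding)

Optimal: x_1 = 1, x_2 = 1
Binding: C2, C3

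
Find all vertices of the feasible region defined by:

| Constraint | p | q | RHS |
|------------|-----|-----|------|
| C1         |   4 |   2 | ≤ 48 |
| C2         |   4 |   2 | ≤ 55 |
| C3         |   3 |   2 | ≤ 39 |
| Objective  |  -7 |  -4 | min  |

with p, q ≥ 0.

(0, 0), (12, 0), (9, 6), (0, 19.5)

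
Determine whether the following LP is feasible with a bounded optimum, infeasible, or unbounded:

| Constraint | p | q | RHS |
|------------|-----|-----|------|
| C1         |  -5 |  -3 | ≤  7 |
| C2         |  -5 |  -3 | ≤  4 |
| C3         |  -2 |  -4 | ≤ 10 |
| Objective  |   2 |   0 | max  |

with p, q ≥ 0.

Unbounded (objective can increase without bound)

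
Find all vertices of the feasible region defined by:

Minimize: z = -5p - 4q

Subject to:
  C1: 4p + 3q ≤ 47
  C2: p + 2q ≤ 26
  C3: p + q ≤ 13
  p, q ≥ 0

(0, 0), (11.75, 0), (8, 5), (0, 13)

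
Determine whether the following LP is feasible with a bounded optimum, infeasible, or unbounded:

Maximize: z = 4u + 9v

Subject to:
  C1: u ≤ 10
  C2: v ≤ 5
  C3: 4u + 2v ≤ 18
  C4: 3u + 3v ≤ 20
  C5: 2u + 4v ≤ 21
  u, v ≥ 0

Feasible with a bounded optimal solution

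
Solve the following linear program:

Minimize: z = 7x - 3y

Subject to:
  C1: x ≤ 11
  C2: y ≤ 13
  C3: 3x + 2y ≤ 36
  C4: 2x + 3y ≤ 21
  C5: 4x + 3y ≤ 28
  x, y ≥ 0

Evaluate the objective at each vertex of the feasible region:
  z(0, 0) = 0
  z(7, 0) = 49
  z(3.5, 4.667) = 10.5
  z(0, 7) = -21  ←
The minimum is at x = 0, y = 7.

x = 0, y = 7, z = -21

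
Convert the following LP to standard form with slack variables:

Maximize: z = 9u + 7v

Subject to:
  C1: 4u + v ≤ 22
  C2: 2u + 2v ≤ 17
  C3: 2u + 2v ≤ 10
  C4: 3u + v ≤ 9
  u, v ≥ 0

max z = 9u + 7v

s.t.
  4u + v + s1 = 22
  2u + 2v + s2 = 17
  2u + 2v + s3 = 10
  3u + v + s4 = 9
  u, v, s1, s2, s3, s4 ≥ 0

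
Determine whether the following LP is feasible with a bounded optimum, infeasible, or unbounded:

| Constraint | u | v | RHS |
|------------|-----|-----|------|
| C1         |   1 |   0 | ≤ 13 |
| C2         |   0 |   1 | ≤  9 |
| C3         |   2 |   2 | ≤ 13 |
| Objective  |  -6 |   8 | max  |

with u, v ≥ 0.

Feasible with a bounded optimal solution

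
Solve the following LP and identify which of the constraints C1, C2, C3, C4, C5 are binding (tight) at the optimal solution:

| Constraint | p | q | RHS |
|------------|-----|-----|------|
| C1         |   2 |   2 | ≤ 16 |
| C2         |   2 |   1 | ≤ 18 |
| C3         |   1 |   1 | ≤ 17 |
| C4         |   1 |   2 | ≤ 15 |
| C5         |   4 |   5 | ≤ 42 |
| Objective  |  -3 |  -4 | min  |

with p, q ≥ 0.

At p = 1, q = 7, compute slack b - a·x for each constraint:
  C1: 16 − 16 = 0  (binding)
  C2: 18 − 9 = 9  (slack)
  C3: 17 − 8 = 9  (slack)
  C4: 15 − 15 = 0  (binding)
  C5: 42 − 39 = 3  (slack)

Optimal: p = 1, q = 7
Binding: C1, C4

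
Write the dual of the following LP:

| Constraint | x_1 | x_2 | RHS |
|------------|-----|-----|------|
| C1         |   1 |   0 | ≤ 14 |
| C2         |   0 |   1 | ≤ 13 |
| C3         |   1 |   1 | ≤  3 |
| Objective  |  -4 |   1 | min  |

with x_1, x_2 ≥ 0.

Primal min cᵀx s.t. Ax ≤ b, x ≥ 0  →  Dual max −bᵀy s.t. Aᵀy ≥ −c, y ≥ 0.

Maximize: z = -14y1 - 13y2 - 3y3

Subject to:
  y1 + y3 ≥ 4
  y2 + y3 ≥ -1
  y1, y2, y3 ≥ 0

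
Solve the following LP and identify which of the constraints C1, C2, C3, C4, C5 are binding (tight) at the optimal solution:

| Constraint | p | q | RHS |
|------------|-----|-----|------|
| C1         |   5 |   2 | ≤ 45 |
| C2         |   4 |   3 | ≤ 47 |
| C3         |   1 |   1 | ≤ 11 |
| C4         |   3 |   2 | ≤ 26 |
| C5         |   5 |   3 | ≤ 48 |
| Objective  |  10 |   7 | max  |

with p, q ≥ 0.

At p = 4, q = 7, compute slack b - a·x for each constraint:
  C1: 45 − 34 = 11  (slack)
  C2: 47 − 37 = 10  (slack)
  C3: 11 − 11 = 0  (binding)
  C4: 26 − 26 = 0  (binding)
  C5: 48 − 41 = 7  (slack)

Optimal: p = 4, q = 7
Binding: C3, C4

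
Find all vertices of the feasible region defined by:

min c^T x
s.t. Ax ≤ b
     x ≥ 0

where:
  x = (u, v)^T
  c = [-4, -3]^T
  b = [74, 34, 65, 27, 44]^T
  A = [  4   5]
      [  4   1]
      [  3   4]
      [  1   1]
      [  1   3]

(0, 0), (8.5, 0), (6, 10), (0.2857, 14.57), (0, 14.67)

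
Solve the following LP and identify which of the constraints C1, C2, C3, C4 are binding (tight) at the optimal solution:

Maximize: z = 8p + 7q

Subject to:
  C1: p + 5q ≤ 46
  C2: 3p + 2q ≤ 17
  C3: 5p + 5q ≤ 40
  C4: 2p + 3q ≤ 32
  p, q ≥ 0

At p = 1, q = 7, compute slack b - a·x for each constraint:
  C1: 46 − 36 = 10  (slack)
  C2: 17 − 17 = 0  (binding)
  C3: 40 − 40 = 0  (binding)
  C4: 32 − 23 = 9  (slack)

Optimal: p = 1, q = 7
Binding: C2, C3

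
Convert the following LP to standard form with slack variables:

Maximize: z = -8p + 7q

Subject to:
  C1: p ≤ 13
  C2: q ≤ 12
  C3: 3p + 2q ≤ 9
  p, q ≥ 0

max z = -8p + 7q

s.t.
  p + s1 = 13
  q + s2 = 12
  3p + 2q + s3 = 9
  p, q, s1, s2, s3 ≥ 0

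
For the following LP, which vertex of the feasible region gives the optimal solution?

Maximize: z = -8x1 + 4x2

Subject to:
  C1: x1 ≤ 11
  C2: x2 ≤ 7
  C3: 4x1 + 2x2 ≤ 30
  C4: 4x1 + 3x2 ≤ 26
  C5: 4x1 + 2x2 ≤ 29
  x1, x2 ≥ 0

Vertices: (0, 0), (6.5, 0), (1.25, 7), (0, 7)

Evaluate the objective at each vertex of the feasible region:
  z(0, 0) = 0
  z(6.5, 0) = -52
  z(1.25, 7) = 18
  z(0, 7) = 28  ←
The maximum is at x1 = 0, x2 = 7.

(0, 7)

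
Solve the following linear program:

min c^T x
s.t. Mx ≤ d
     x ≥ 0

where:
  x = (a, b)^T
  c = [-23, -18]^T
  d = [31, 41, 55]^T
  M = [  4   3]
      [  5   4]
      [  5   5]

Evaluate the objective at each vertex of the feasible region:
  z(0, 0) = 0
  z(7.75, 0) = -178.2
  z(1, 9) = -185  ←
  z(0, 10.25) = -184.5
The minimum is at a = 1, b = 9.

a = 1, b = 9, z = -185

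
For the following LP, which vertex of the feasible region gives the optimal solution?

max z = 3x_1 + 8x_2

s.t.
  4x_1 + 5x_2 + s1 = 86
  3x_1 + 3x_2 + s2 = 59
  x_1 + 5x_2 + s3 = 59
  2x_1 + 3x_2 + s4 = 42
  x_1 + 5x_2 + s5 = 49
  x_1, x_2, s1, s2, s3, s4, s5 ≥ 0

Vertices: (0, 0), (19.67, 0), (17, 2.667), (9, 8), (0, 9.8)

Evaluate the objective at each vertex of the feasible region:
  z(0, 0) = 0
  z(19.67, 0) = 59
  z(17, 2.667) = 72.33
  z(9, 8) = 91  ←
  z(0, 9.8) = 78.4
The maximum is at x_1 = 9, x_2 = 8.

(9, 8)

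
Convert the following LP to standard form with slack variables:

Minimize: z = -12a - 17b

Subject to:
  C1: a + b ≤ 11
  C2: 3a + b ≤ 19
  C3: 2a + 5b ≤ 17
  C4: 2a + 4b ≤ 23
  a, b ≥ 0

min z = -12a - 17b

s.t.
  a + b + s1 = 11
  3a + b + s2 = 19
  2a + 5b + s3 = 17
  2a + 4b + s4 = 23
  a, b, s1, s2, s3, s4 ≥ 0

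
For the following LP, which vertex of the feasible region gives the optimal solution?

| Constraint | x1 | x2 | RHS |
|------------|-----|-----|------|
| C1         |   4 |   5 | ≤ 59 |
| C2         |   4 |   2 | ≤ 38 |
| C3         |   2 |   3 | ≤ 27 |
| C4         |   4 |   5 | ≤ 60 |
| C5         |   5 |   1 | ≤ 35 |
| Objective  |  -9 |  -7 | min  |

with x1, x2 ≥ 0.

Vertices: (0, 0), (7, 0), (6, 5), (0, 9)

Evaluate the objective at each vertex of the feasible region:
  z(0, 0) = 0
  z(7, 0) = -63
  z(6, 5) = -89  ←
  z(0, 9) = -63
The minimum is at x1 = 6, x2 = 5.

(6, 5)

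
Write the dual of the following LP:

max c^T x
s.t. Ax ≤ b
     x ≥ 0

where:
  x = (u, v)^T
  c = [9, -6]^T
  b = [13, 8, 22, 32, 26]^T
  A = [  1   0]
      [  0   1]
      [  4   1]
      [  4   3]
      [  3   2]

Primal max cᵀx s.t. Ax ≤ b, x ≥ 0  →  Dual min bᵀy s.t. Aᵀy ≥ c, y ≥ 0.

Minimize: z = 13y1 + 8y2 + 22y3 + 32y4 + 26y5

Subject to:
  y1 + 4y3 + 4y4 + 3y5 ≥ 9
  y2 + y3 + 3y4 + 2y5 ≥ -6
  y1, y2, y3, y4, y5 ≥ 0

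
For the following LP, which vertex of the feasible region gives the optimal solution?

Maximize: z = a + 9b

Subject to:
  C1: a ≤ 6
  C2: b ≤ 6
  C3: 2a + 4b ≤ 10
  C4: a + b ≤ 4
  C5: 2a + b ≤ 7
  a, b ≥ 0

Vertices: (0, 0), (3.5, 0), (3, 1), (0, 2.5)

Evaluate the objective at each vertex of the feasible region:
  z(0, 0) = 0
  z(3.5, 0) = 3.5
  z(3, 1) = 12
  z(0, 2.5) = 22.5  ←
The maximum is at a = 0, b = 2.5.

(0, 2.5)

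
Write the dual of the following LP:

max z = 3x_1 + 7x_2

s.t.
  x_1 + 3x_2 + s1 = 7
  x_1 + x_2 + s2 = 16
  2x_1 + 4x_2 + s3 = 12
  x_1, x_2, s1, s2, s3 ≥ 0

Primal max cᵀx s.t. Ax ≤ b, x ≥ 0  →  Dual min bᵀy s.t. Aᵀy ≥ c, y ≥ 0.

Minimize: z = 7y1 + 16y2 + 12y3

Subject to:
  y1 + y2 + 2y3 ≥ 3
  3y1 + y2 + 4y3 ≥ 7
  y1, y2, y3 ≥ 0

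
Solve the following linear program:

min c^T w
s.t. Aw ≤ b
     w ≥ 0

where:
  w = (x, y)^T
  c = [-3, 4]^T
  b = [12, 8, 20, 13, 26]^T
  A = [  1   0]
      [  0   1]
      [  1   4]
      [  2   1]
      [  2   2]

Evaluate the objective at each vertex of the feasible region:
  z(0, 0) = 0
  z(6.5, 0) = -19.5  ←
  z(4.571, 3.857) = 1.714
  z(0, 5) = 20
The minimum is at x = 6.5, y = 0.

x = 6.5, y = 0, z = -19.5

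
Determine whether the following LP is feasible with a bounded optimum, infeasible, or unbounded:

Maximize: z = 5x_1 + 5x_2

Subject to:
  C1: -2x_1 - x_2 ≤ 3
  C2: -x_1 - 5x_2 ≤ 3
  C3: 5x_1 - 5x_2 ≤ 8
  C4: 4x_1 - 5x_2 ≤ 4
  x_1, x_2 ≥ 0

Unbounded (objective can increase without bound)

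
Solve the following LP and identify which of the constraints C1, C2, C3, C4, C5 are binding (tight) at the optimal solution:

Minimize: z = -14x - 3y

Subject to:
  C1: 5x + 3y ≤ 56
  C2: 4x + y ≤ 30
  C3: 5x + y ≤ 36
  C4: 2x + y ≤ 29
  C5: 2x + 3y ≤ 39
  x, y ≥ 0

At x = 6, y = 6, compute slack b - a·x for each constraint:
  C1: 56 − 48 = 8  (slack)
  C2: 30 − 30 = 0  (binding)
  C3: 36 − 36 = 0  (binding)
  C4: 29 − 18 = 11  (slack)
  C5: 39 − 30 = 9  (slack)

Optimal: x = 6, y = 6
Binding: C2, C3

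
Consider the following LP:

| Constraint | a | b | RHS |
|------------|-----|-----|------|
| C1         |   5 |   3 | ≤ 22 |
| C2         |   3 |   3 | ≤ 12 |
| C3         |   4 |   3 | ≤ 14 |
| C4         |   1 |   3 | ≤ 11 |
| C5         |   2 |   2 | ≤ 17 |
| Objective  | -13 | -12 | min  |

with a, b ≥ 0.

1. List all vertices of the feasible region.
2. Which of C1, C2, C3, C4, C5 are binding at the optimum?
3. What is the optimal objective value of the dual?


1. (0, 0), (3.5, 0), (2, 2), (0.5, 3.5), (0, 3.667)
2. C2, C3
3. -50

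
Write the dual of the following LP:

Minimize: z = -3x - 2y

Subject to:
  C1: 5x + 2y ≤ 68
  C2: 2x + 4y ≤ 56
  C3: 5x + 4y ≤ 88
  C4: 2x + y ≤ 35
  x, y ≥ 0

Primal min cᵀx s.t. Ax ≤ b, x ≥ 0  →  Dual max −bᵀy s.t. Aᵀy ≥ −c, y ≥ 0.

Maximize: z = -68y1 - 56y2 - 88y3 - 35y4

Subject to:
  5y1 + 2y2 + 5y3 + 2y4 ≥ 3
  2y1 + 4y2 + 4y3 + y4 ≥ 2
  y1, y2, y3, y4 ≥ 0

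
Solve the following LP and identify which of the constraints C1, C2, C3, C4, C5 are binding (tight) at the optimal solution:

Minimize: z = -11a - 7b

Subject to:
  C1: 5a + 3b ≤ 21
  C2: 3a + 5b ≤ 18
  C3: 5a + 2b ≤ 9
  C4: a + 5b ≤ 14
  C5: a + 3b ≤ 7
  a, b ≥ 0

At a = 1, b = 2, compute slack b - a·x for each constraint:
  C1: 21 − 11 = 10  (slack)
  C2: 18 − 13 = 5  (slack)
  C3: 9 − 9 = 0  (binding)
  C4: 14 − 11 = 3  (slack)
  C5: 7 − 7 = 0  (binding)

Optimal: a = 1, b = 2
Binding: C3, C5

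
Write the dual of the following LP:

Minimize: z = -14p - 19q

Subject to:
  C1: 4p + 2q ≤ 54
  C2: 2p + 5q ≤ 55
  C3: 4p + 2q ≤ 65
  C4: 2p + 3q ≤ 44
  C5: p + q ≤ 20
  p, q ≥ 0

Primal min cᵀx s.t. Ax ≤ b, x ≥ 0  →  Dual max −bᵀy s.t. Aᵀy ≥ −c, y ≥ 0.

Maximize: z = -54y1 - 55y2 - 65y3 - 44y4 - 20y5

Subject to:
  4y1 + 2y2 + 4y3 + 2y4 + y5 ≥ 14
  2y1 + 5y2 + 2y3 + 3y4 + y5 ≥ 19
  y1, y2, y3, y4, y5 ≥ 0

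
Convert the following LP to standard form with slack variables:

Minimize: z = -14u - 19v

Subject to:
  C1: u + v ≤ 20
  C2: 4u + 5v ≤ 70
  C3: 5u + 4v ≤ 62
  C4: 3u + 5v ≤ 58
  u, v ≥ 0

min z = -14u - 19v

s.t.
  u + v + s1 = 20
  4u + 5v + s2 = 70
  5u + 4v + s3 = 62
  3u + 5v + s4 = 58
  u, v, s1, s2, s3, s4 ≥ 0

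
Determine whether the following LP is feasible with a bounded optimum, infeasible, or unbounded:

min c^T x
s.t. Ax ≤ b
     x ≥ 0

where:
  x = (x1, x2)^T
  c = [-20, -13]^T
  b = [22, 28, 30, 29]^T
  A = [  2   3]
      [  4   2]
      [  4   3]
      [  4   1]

Feasible with a bounded optimal solution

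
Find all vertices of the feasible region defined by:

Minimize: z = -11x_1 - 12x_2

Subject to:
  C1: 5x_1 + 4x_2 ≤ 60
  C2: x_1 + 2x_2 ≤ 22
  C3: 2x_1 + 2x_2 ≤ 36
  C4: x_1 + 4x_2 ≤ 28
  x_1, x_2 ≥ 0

(0, 0), (12, 0), (8, 5), (0, 7)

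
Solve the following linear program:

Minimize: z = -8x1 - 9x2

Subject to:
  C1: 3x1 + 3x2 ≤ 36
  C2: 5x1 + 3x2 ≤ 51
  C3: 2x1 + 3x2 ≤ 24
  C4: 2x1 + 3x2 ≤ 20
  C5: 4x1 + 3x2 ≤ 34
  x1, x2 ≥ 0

Evaluate the objective at each vertex of the feasible region:
  z(0, 0) = 0
  z(8.5, 0) = -68
  z(7, 2) = -74  ←
  z(0, 6.667) = -60
The minimum is at x1 = 7, x2 = 2.

x1 = 7, x2 = 2, z = -74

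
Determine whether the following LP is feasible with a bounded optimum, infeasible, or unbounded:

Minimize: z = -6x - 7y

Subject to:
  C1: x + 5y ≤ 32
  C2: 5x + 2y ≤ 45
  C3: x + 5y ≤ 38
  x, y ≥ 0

Feasible with a bounded optimal solution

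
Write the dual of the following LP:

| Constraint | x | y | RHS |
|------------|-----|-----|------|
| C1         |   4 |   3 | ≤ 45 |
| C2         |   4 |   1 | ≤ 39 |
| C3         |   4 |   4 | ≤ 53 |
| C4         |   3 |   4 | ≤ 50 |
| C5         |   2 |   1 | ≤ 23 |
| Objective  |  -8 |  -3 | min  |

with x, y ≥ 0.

Primal min cᵀx s.t. Ax ≤ b, x ≥ 0  →  Dual max −bᵀy s.t. Aᵀy ≥ −c, y ≥ 0.

Maximize: z = -45y1 - 39y2 - 53y3 - 50y4 - 23y5

Subject to:
  4y1 + 4y2 + 4y3 + 3y4 + 2y5 ≥ 8
  3y1 + y2 + 4y3 + 4y4 + y5 ≥ 3
  y1, y2, y3, y4, y5 ≥ 0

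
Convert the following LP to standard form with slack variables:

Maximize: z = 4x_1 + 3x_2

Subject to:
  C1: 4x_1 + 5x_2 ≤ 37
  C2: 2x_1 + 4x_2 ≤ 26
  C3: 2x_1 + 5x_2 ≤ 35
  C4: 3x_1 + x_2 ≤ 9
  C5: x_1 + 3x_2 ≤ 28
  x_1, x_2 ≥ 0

max z = 4x_1 + 3x_2

s.t.
  4x_1 + 5x_2 + s1 = 37
  2x_1 + 4x_2 + s2 = 26
  2x_1 + 5x_2 + s3 = 35
  3x_1 + x_2 + s4 = 9
  x_1 + 3x_2 + s5 = 28
  x_1, x_2, s1, s2, s3, s4, s5 ≥ 0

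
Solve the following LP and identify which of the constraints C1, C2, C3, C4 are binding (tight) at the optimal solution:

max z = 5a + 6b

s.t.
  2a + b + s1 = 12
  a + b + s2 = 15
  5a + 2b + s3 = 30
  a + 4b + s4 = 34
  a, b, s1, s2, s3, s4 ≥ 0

At a = 2, b = 8, compute slack b - a·x for each constraint:
  C1: 12 − 12 = 0  (binding)
  C2: 15 − 10 = 5  (slack)
  C3: 30 − 26 = 4  (slack)
  C4: 34 − 34 = 0  (binding)

Optimal: a = 2, b = 8
Binding: C1, C4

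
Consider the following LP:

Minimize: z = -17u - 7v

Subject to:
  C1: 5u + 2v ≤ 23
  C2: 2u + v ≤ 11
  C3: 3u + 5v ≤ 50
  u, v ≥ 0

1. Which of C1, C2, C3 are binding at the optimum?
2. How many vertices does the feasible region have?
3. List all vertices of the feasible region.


1. C1, C2
2. 5
3. (0, 0), (4.6, 0), (1, 9), (0.7143, 9.571), (0, 10)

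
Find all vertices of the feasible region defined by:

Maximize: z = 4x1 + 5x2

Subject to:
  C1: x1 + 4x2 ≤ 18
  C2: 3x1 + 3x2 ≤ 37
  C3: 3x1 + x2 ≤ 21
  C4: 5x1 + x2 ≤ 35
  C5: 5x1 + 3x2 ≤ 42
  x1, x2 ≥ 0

(0, 0), (7, 0), (6, 3), (0, 4.5)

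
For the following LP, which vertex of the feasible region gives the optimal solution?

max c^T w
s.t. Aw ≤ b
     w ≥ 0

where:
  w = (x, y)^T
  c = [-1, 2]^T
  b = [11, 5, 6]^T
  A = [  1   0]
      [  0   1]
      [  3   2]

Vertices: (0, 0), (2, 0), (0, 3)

Evaluate the objective at each vertex of the feasible region:
  z(0, 0) = 0
  z(2, 0) = -2
  z(0, 3) = 6  ←
The maximum is at x = 0, y = 3.

(0, 3)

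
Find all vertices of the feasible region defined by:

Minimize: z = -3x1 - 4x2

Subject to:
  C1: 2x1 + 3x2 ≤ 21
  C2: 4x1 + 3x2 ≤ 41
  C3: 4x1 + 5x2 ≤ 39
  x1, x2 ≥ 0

(0, 0), (9.75, 0), (6, 3), (0, 7)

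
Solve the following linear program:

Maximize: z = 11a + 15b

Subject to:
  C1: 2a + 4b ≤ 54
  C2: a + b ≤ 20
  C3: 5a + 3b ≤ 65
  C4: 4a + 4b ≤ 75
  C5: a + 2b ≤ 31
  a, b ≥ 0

Evaluate the objective at each vertex of the feasible region:
  z(0, 0) = 0
  z(13, 0) = 143
  z(7, 10) = 227  ←
  z(0, 13.5) = 202.5
The maximum is at a = 7, b = 10.

a = 7, b = 10, z = 227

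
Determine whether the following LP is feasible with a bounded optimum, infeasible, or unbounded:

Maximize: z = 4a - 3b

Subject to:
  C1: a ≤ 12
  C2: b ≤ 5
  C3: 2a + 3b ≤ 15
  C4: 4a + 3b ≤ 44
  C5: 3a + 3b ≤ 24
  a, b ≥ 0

Feasible with a bounded optimal solution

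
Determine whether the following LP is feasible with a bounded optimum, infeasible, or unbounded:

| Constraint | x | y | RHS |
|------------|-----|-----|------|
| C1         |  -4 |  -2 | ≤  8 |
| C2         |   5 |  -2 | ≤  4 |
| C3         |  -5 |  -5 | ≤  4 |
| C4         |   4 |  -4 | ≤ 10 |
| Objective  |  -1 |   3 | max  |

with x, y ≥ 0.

Unbounded (objective can increase without bound)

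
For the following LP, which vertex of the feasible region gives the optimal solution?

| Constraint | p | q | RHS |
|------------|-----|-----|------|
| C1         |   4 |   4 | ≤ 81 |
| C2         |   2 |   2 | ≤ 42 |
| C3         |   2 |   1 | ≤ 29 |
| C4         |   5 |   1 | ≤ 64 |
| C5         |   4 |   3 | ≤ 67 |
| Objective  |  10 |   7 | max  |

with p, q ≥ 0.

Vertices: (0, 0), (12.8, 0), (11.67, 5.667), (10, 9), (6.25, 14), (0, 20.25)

Evaluate the objective at each vertex of the feasible region:
  z(0, 0) = 0
  z(12.8, 0) = 128
  z(11.67, 5.667) = 156.3
  z(10, 9) = 163  ←
  z(6.25, 14) = 160.5
  z(0, 20.25) = 141.8
The maximum is at p = 10, q = 9.

(10, 9)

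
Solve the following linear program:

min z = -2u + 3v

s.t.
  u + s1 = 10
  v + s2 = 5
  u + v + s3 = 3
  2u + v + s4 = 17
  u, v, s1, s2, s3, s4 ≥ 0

Evaluate the objective at each vertex of the feasible region:
  z(0, 0) = 0
  z(3, 0) = -6  ←
  z(0, 3) = 9
The minimum is at u = 3, v = 0.

u = 3, v = 0, z = -6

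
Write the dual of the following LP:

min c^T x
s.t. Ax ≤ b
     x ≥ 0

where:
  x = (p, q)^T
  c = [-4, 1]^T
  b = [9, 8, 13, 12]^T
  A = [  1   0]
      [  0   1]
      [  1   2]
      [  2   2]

Primal min cᵀx s.t. Ax ≤ b, x ≥ 0  →  Dual max −bᵀy s.t. Aᵀy ≥ −c, y ≥ 0.

Maximize: z = -9y1 - 8y2 - 13y3 - 12y4

Subject to:
  y1 + y3 + 2y4 ≥ 4
  y2 + 2y3 + 2y4 ≥ -1
  y1, y2, y3, y4 ≥ 0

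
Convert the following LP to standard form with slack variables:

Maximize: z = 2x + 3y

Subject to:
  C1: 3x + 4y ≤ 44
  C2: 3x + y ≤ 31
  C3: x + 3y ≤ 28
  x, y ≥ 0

max z = 2x + 3y

s.t.
  3x + 4y + s1 = 44
  3x + y + s2 = 31
  x + 3y + s3 = 28
  x, y, s1, s2, s3 ≥ 0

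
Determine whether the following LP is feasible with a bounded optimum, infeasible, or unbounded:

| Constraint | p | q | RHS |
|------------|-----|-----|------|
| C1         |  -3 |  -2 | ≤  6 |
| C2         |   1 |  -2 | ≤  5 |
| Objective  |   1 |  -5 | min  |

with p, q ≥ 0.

Unbounded (objective can decrease without bound)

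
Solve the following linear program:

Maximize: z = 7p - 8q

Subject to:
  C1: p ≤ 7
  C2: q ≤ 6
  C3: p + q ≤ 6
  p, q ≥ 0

Evaluate the objective at each vertex of the feasible region:
  z(0, 0) = 0
  z(6, 0) = 42  ←
  z(0, 6) = -48
The maximum is at p = 6, q = 0.

p = 6, q = 0, z = 42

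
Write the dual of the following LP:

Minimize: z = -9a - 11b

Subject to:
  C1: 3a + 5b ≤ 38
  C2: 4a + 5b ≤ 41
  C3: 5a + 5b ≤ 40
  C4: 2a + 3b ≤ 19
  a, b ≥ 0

Primal min cᵀx s.t. Ax ≤ b, x ≥ 0  →  Dual max −bᵀy s.t. Aᵀy ≥ −c, y ≥ 0.

Maximize: z = -38y1 - 41y2 - 40y3 - 19y4

Subject to:
  3y1 + 4y2 + 5y3 + 2y4 ≥ 9
  5y1 + 5y2 + 5y3 + 3y4 ≥ 11
  y1, y2, y3, y4 ≥ 0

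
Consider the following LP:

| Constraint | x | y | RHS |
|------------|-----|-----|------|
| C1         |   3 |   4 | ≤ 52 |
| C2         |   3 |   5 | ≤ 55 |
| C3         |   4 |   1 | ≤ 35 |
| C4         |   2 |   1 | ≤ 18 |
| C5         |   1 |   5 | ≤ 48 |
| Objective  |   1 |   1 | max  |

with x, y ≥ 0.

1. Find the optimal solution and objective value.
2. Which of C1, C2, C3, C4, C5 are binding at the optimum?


1. x = 5, y = 8, z = 13
2. C2, C4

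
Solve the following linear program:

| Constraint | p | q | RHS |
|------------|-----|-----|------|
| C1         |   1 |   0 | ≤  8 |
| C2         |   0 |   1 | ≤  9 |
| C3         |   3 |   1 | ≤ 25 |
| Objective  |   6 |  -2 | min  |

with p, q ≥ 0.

Evaluate the objective at each vertex of the feasible region:
  z(0, 0) = 0
  z(8, 0) = 48
  z(8, 1) = 46
  z(5.333, 9) = 14
  z(0, 9) = -18  ←
The minimum is at p = 0, q = 9.

p = 0, q = 9, z = -18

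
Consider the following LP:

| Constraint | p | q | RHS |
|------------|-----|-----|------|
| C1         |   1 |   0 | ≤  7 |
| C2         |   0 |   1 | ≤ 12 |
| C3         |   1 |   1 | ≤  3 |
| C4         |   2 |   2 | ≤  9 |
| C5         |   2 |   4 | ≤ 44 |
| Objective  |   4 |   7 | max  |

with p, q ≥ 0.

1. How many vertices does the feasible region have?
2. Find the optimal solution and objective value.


1. 3
2. p = 0, q = 3, z = 21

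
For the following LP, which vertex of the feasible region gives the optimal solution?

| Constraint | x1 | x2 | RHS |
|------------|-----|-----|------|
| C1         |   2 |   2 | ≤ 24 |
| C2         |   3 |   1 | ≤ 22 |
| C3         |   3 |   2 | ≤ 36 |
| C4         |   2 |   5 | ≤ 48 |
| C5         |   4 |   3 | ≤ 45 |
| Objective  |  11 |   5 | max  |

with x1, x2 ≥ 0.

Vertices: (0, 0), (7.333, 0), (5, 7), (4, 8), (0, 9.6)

Evaluate the objective at each vertex of the feasible region:
  z(0, 0) = 0
  z(7.333, 0) = 80.67
  z(5, 7) = 90  ←
  z(4, 8) = 84
  z(0, 9.6) = 48
The maximum is at x1 = 5, x2 = 7.

(5, 7)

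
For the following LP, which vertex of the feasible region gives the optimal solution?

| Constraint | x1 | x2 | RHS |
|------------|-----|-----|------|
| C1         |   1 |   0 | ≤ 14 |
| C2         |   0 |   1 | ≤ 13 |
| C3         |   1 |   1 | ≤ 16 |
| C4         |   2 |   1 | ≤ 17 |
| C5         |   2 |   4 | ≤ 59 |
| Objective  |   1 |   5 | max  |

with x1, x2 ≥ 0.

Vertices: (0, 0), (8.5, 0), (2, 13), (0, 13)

Evaluate the objective at each vertex of the feasible region:
  z(0, 0) = 0
  z(8.5, 0) = 8.5
  z(2, 13) = 67  ←
  z(0, 13) = 65
The maximum is at x1 = 2, x2 = 13.

(2, 13)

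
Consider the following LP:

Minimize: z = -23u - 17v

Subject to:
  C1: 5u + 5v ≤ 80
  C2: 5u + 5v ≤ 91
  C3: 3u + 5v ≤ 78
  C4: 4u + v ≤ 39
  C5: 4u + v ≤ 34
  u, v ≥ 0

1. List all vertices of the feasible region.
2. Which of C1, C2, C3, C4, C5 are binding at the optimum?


1. (0, 0), (8.5, 0), (6, 10), (1, 15), (0, 15.6)
2. C1, C5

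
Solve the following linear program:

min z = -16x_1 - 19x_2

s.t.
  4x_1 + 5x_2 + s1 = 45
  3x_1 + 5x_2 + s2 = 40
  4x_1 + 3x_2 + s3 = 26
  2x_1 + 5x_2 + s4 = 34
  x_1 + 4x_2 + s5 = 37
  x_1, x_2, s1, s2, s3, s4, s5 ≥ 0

Evaluate the objective at each vertex of the feasible region:
  z(0, 0) = 0
  z(6.5, 0) = -104
  z(2, 6) = -146  ←
  z(0, 6.8) = -129.2
The minimum is at x_1 = 2, x_2 = 6.

x_1 = 2, x_2 = 6, z = -146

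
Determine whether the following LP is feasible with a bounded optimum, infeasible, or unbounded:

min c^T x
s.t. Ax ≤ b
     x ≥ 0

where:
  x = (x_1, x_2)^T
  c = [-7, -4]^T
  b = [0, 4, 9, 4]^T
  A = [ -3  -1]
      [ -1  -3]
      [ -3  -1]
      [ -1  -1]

Unbounded (objective can decrease without bound)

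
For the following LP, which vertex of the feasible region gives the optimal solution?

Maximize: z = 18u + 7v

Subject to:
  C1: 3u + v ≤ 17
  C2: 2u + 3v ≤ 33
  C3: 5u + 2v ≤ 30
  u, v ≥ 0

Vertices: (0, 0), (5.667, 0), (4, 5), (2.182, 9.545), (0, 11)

Evaluate the objective at each vertex of the feasible region:
  z(0, 0) = 0
  z(5.667, 0) = 102
  z(4, 5) = 107  ←
  z(2.182, 9.545) = 106.1
  z(0, 11) = 77
The maximum is at u = 4, v = 5.

(4, 5)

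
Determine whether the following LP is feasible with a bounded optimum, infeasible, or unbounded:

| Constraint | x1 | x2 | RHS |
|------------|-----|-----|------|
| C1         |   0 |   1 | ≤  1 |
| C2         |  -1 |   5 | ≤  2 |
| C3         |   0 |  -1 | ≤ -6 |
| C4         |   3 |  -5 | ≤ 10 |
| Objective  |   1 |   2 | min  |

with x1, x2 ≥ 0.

Infeasible (no feasible solution exists)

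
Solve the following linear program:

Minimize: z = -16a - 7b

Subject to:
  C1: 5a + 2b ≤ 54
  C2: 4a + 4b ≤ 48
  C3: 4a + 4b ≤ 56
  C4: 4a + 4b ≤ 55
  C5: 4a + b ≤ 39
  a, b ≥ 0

Evaluate the objective at each vertex of the feasible region:
  z(0, 0) = 0
  z(9.75, 0) = -156
  z(9, 3) = -165  ←
  z(0, 12) = -84
The minimum is at a = 9, b = 3.

a = 9, b = 3, z = -165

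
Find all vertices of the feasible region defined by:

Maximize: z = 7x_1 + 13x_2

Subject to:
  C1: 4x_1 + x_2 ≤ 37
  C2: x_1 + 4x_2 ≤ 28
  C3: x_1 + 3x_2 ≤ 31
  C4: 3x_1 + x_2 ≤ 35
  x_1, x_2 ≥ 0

(0, 0), (9.25, 0), (8, 5), (0, 7)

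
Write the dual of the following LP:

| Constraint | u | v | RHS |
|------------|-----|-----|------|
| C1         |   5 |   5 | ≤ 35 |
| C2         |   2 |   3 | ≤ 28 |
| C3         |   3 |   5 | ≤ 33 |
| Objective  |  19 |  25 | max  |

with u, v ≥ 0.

Primal max cᵀx s.t. Ax ≤ b, x ≥ 0  →  Dual min bᵀy s.t. Aᵀy ≥ c, y ≥ 0.

Minimize: z = 35y1 + 28y2 + 33y3

Subject to:
  5y1 + 2y2 + 3y3 ≥ 19
  5y1 + 3y2 + 5y3 ≥ 25
  y1, y2, y3 ≥ 0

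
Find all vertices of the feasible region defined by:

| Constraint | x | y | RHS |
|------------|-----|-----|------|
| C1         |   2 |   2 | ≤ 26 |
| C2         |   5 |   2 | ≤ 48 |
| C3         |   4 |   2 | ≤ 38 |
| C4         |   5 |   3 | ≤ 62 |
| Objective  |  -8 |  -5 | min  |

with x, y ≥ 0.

(0, 0), (9.5, 0), (6, 7), (0, 13)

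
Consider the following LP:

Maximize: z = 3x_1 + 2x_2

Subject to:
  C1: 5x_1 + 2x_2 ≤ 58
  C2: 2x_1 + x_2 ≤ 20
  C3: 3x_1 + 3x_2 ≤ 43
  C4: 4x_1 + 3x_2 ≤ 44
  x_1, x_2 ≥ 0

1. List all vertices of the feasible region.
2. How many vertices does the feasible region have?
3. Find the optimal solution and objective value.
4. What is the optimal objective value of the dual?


1. (0, 0), (10, 0), (8, 4), (1, 13.33), (0, 14.33)
2. 5
3. x_1 = 8, x_2 = 4, z = 32
4. 32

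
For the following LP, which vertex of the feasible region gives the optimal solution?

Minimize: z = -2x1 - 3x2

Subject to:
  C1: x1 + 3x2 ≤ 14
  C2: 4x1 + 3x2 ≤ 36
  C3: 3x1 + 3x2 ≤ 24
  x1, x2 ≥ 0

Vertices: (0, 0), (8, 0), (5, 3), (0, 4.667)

Evaluate the objective at each vertex of the feasible region:
  z(0, 0) = 0
  z(8, 0) = -16
  z(5, 3) = -19  ←
  z(0, 4.667) = -14
The minimum is at x1 = 5, x2 = 3.

(5, 3)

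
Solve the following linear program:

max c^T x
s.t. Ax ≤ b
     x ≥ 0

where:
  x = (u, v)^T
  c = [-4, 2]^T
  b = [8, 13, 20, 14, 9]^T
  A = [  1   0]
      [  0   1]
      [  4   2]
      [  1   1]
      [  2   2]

Evaluate the objective at each vertex of the feasible region:
  z(0, 0) = 0
  z(4.5, 0) = -18
  z(0, 4.5) = 9  ←
The maximum is at u = 0, v = 4.5.

u = 0, v = 4.5, z = 9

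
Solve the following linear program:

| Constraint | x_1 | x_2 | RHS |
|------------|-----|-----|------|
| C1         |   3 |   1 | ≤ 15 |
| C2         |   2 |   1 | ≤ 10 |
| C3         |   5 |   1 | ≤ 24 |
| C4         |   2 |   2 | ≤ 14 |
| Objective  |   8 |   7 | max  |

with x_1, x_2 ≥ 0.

Evaluate the objective at each vertex of the feasible region:
  z(0, 0) = 0
  z(4.8, 0) = 38.4
  z(4.667, 0.6667) = 42
  z(3, 4) = 52  ←
  z(0, 7) = 49
The maximum is at x_1 = 3, x_2 = 4.

x_1 = 3, x_2 = 4, z = 52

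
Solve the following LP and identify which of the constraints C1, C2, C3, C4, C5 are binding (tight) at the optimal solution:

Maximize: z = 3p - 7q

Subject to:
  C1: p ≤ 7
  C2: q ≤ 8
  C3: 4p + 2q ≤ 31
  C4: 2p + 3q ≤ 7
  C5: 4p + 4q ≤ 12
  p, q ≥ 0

At p = 3, q = 0, compute slack b - a·x for each constraint:
  C1: 7 − 3 = 4  (slack)
  C2: 8 − 0 = 8  (slack)
  C3: 31 − 12 = 19  (slack)
  C4: 7 − 6 = 1  (slack)
  C5: 12 − 12 = 0  (binding)

Optimal: p = 3, q = 0
Binding: C5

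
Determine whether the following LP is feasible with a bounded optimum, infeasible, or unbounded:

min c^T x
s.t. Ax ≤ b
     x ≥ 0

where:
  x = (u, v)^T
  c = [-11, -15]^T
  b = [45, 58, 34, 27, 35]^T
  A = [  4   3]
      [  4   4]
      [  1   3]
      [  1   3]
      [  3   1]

Feasible with a bounded optimal solution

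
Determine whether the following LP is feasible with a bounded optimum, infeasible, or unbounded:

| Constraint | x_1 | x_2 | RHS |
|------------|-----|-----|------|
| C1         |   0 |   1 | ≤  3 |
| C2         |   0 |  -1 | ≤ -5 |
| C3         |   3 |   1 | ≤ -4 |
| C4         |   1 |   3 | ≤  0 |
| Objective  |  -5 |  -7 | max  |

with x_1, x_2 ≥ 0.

Infeasible (no feasible solution exists)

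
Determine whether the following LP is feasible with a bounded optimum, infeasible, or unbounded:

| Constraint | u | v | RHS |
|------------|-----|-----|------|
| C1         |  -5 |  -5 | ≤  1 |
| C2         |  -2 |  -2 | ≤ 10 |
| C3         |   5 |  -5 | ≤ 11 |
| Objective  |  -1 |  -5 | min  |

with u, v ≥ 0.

Unbounded (objective can decrease without bound)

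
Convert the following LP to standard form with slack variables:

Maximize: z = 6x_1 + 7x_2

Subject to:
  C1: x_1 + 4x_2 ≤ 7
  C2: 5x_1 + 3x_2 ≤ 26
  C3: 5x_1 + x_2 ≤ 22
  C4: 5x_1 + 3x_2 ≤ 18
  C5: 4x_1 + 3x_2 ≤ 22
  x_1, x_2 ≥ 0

max z = 6x_1 + 7x_2

s.t.
  x_1 + 4x_2 + s1 = 7
  5x_1 + 3x_2 + s2 = 26
  5x_1 + x_2 + s3 = 22
  5x_1 + 3x_2 + s4 = 18
  4x_1 + 3x_2 + s5 = 22
  x_1, x_2, s1, s2, s3, s4, s5 ≥ 0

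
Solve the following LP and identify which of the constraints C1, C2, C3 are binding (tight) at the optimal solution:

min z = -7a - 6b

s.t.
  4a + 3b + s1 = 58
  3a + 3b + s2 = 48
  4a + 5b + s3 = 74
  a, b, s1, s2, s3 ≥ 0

At a = 10, b = 6, compute slack b - a·x for each constraint:
  C1: 58 − 58 = 0  (binding)
  C2: 48 − 48 = 0  (binding)
  C3: 74 − 70 = 4  (slack)

Optimal: a = 10, b = 6
Binding: C1, C2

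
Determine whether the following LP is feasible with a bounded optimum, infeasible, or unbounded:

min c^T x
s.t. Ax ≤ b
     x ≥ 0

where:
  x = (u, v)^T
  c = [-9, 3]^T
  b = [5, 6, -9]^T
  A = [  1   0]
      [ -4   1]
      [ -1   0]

Infeasible (no feasible solution exists)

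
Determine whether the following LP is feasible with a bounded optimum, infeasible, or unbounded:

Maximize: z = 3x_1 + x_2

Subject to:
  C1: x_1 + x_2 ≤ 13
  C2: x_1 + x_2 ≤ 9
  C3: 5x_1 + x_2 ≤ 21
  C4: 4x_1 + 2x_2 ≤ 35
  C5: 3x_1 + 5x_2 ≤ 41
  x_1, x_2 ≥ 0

Feasible with a bounded optimal solution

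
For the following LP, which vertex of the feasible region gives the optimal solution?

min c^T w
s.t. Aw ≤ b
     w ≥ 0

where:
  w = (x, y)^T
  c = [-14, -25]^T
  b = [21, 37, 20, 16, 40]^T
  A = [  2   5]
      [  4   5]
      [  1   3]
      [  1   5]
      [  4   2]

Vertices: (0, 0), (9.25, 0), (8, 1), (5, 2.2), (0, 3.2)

Evaluate the objective at each vertex of the feasible region:
  z(0, 0) = 0
  z(9.25, 0) = -129.5
  z(8, 1) = -137  ←
  z(5, 2.2) = -125
  z(0, 3.2) = -80
The minimum is at x = 8, y = 1.

(8, 1)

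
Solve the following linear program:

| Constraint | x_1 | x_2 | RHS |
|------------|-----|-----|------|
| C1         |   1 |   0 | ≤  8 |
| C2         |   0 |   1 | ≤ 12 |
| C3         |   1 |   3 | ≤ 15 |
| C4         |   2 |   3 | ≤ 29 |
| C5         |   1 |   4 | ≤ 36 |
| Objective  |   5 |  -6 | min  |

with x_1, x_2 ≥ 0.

Evaluate the objective at each vertex of the feasible region:
  z(0, 0) = 0
  z(8, 0) = 40
  z(8, 2.333) = 26
  z(0, 5) = -30  ←
The minimum is at x_1 = 0, x_2 = 5.

x_1 = 0, x_2 = 5, z = -30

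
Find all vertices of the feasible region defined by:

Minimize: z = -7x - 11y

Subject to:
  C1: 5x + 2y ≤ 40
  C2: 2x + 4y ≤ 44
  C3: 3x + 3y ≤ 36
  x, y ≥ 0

(0, 0), (8, 0), (5.333, 6.667), (2, 10), (0, 11)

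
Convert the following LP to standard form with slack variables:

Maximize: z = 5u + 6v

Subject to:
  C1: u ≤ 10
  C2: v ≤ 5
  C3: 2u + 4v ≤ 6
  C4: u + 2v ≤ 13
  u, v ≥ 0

max z = 5u + 6v

s.t.
  u + s1 = 10
  v + s2 = 5
  2u + 4v + s3 = 6
  u + 2v + s4 = 13
  u, v, s1, s2, s3, s4 ≥ 0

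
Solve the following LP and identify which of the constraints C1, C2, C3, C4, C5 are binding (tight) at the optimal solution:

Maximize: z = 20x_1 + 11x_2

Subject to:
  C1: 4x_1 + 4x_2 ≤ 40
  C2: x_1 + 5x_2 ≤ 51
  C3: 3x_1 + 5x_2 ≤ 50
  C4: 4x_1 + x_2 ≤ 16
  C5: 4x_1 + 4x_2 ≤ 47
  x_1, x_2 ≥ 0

At x_1 = 2, x_2 = 8, compute slack b - a·x for each constraint:
  C1: 40 − 40 = 0  (binding)
  C2: 51 − 42 = 9  (slack)
  C3: 50 − 46 = 4  (slack)
  C4: 16 − 16 = 0  (binding)
  C5: 47 − 40 = 7  (slack)

Optimal: x_1 = 2, x_2 = 8
Binding: C1, C4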